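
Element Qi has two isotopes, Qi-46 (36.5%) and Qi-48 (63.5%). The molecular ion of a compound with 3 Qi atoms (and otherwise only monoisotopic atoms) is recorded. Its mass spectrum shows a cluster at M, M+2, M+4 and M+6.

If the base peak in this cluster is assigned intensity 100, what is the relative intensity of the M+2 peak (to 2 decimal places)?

57.48

(0.365 + 0.635)^3 gives M 0.0486, M+2 0.2538, M+4 0.4415, M+6 0.2560; the largest is M+4.
P(M+4) = C(3,2) × 0.365^1 × 0.635^2 = 3 × 0.3650 × 0.403225 = 0.441531 (base)
P(M+2) = C(3,1) × 0.365^2 × 0.635^1 = 3 × 0.133225 × 0.6350 = 0.253794
Relative intensity = 0.253794 / 0.441531 × 100 = 57.48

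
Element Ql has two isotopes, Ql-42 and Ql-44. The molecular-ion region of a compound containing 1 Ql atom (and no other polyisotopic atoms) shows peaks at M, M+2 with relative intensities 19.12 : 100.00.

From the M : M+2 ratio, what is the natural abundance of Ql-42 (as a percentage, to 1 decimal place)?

16.1%

Let p = fractional abundance of Ql-42. I(M+2)/I(M) = [C(1,1)·p^0·(1−p)] / p^1 = 1·(1−p)/p = 100.00/19.12 = 5.2301
(1−p)/p = 5.2301/1 = 5.2301  ⇒  p = 1/(1 + 5.2301) = 0.1605
Ql-42: 16.1%, Ql-44: 83.9%.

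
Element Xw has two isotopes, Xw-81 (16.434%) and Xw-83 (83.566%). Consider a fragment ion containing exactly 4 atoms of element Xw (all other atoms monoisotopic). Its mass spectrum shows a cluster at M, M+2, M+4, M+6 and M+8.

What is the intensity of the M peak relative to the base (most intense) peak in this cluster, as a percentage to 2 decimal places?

(0.16434 + 0.83566)^4 gives M 0.0007, M+2 0.0148, M+4 0.1132, M+6 0.3836, M+8 0.4877; the largest is M+8.
P(M+8) = C(4,4) × 0.16434^0 × 0.83566^4 = 1 × 1.0000 × 0.48766149 = 0.487661 (base)
P(M) = C(4,0) × 0.16434^4 × 0.83566^0 = 1 × 0.00072941 × 1.0000 = 0.000729
Relative intensity = 0.000729 / 0.487661 × 100 = 0.15

0.15%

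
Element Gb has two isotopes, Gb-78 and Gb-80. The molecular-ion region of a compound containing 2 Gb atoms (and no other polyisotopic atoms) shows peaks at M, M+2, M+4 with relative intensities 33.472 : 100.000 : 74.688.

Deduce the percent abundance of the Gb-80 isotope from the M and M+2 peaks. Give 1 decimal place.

59.9%

Write p for the Gb-78 fraction. I(M+2)/I(M) = [C(2,1)·p^1·(1−p)] / p^2 = 2·(1−p)/p = 100.000/33.472 = 2.9876
(1−p)/p = 2.9876/2 = 1.4938  ⇒  p = 1/(1 + 1.4938) = 0.4010
Gb-78: 40.1%, Gb-80: 59.9%.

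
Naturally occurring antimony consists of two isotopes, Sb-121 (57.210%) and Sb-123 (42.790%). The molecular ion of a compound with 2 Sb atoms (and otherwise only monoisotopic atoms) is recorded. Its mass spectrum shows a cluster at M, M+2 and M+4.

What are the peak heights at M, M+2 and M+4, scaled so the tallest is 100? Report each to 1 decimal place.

66.8 : 100.0 : 37.4

The 2 Sb atoms are independent, so intensities follow the terms of (0.57210 + 0.42790)^2.
P(M) = 0.57210^2 = 0.327298
P(M+2) = 2 × 0.57210^1 × 0.42790^1 = 0.489603
P(M+4) = 0.42790^2 = 0.183098
The M+2 peak is largest (0.489603); scaling to 100 gives 66.8 : 100.0 : 37.4.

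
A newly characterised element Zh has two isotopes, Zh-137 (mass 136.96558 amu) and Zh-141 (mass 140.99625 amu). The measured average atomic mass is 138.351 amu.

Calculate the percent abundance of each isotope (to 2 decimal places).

Zh-137: 65.63%, Zh-141: 34.37%

With x = fraction of Zh-137 (so Zh-141 is 1 − x):
136.96558·x + 140.99625·(1 − x) = 138.351
(136.96558 − 140.99625)·x = 138.351 − 140.99625
x = -2.64525 / -4.03067 = 0.65628 → 65.63% Zh-137, 34.37% Zh-141.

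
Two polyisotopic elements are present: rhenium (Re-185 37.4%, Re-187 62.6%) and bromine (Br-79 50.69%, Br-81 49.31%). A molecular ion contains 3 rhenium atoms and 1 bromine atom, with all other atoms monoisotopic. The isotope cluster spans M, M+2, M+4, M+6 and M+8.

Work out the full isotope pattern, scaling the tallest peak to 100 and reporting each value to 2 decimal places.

Rhenium pattern (n=3): 0.05231362 : 0.26268713 : 0.43968487 : 0.24531438
Bromine pattern (n=1): 0.5069 : 0.4931
Convolve the two distributions (both contribute in 2-u steps):
  M: 0.05231362×0.5069 = 0.026518
  M+2: 0.05231362×0.4931 + 0.26268713×0.5069 = 0.158952
  M+4: 0.26268713×0.4931 + 0.43968487×0.5069 = 0.352407
  M+6: 0.43968487×0.4931 + 0.24531438×0.5069 = 0.341158
  M+8: 0.24531438×0.4931 = 0.120965
Scale to base peak (0.352407) = 100: 7.52 : 45.10 : 100.00 : 96.81 : 34.33

7.52 : 45.10 : 100.00 : 96.81 : 34.33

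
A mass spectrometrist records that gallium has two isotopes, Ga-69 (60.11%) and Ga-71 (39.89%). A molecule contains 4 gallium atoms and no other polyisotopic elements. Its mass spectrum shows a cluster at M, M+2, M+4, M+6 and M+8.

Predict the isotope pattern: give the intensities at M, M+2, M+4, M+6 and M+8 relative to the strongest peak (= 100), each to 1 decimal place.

37.7 : 100.0 : 99.5 : 44.0 : 7.3

The 4 Ga atoms are independent, so intensities follow the terms of (0.6011 + 0.3989)^4.
P(M) = 0.6011^4 = 0.130553
P(M+2) = 4 × 0.6011^3 × 0.3989^1 = 0.346549
P(M+4) = 6 × 0.6011^2 × 0.3989^2 = 0.344963
P(M+6) = 4 × 0.6011^1 × 0.3989^3 = 0.152616
P(M+8) = 0.3989^4 = 0.025320
The M+2 peak is largest (0.346549); scaling to 100 gives 37.7 : 100.0 : 99.5 : 44.0 : 7.3.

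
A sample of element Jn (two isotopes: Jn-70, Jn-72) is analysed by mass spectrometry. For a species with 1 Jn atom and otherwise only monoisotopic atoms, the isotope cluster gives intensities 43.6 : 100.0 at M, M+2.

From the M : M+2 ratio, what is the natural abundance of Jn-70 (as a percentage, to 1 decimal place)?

30.4%

If p is the fraction of Jn that is Jn-70, then I(M+2)/I(M) = [C(1,1)·p^0·(1−p)] / p^1 = 1·(1−p)/p = 100.0/43.6 = 2.2936
(1−p)/p = 2.2936/1 = 2.2936  ⇒  p = 1/(1 + 2.2936) = 0.3036
Jn-70: 30.4%, Jn-72: 69.6%.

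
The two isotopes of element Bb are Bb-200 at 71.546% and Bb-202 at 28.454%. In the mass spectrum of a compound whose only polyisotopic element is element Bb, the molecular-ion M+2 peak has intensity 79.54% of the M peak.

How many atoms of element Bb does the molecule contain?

The M+2/M ratio from n Bb atoms is n · q/p = n · 0.28454/0.71546.
n = 0.7954 × 0.71546/0.28454 = 2.00 ≈ 2

2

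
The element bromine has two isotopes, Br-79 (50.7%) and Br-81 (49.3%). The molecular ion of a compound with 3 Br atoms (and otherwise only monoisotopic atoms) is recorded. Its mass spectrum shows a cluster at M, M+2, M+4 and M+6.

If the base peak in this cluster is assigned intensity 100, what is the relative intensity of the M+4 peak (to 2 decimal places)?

(0.507 + 0.493)^3 gives M 0.1303, M+2 0.3802, M+4 0.3697, M+6 0.1198; the largest is M+2.
P(M+2) = C(3,1) × 0.507^2 × 0.493^1 = 3 × 0.257049 × 0.4930 = 0.380175 (base)
P(M+4) = C(3,2) × 0.507^1 × 0.493^2 = 3 × 0.5070 × 0.243049 = 0.369678
Relative intensity = 0.369678 / 0.380175 × 100 = 97.24

97.24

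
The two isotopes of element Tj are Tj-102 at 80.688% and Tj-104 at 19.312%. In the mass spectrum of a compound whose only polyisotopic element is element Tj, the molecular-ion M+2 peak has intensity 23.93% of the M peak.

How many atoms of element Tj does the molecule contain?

1

With n Tj atoms, P(M+2)/P(M) = C(n,1)·p^(n−1)q / p^n = n·q/p = n · 0.19312/0.80688.
n = 0.2393 × 0.80688/0.19312 = 1.00 ≈ 1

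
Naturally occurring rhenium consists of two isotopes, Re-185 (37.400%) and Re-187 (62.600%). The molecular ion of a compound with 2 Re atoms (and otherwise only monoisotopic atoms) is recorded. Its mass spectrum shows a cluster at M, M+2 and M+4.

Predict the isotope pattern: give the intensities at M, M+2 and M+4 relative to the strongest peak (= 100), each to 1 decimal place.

29.9 : 100.0 : 83.7

The 2 Re atoms are independent, so intensities follow the terms of (0.37400 + 0.62600)^2.
P(M) = 0.37400^2 = 0.139876
P(M+2) = 2 × 0.37400^1 × 0.62600^1 = 0.468248
P(M+4) = 0.62600^2 = 0.391876
The M+2 peak is largest (0.468248); scaling to 100 gives 29.9 : 100.0 : 83.7.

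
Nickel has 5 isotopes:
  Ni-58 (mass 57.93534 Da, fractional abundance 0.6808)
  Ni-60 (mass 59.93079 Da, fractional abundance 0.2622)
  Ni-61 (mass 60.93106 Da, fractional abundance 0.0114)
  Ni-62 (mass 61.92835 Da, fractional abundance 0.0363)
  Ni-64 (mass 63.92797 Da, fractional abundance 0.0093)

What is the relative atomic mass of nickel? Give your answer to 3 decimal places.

58.693 Da

Weight each isotope mass by its fractional abundance: 0.6808 × 57.93534 + 0.2622 × 59.93079 + 0.0114 × 60.93106 + 0.0363 × 61.92835 + 0.0093 × 63.92797
= 39.442379 + 15.713853 + 0.694614 + 2.247999 + 0.594530 = 58.693375 Da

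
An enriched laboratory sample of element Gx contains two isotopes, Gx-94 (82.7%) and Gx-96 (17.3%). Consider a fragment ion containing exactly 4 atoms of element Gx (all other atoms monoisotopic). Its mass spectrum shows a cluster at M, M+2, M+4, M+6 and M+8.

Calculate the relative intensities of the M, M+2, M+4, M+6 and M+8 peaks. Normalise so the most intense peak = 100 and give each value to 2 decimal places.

100.00 : 83.68 : 26.26 : 3.66 : 0.19

The 4 Gx atoms are independent, so intensities follow the terms of (0.827 + 0.173)^4.
P(M) = 0.827^4 = 0.467759
P(M+2) = 4 × 0.827^3 × 0.173^1 = 0.391402
P(M+4) = 6 × 0.827^2 × 0.173^2 = 0.122816
P(M+6) = 4 × 0.827^1 × 0.173^3 = 0.017128
P(M+8) = 0.173^4 = 0.000896
The M peak is largest (0.467759); scaling to 100 gives 100.00 : 83.68 : 26.26 : 3.66 : 0.19.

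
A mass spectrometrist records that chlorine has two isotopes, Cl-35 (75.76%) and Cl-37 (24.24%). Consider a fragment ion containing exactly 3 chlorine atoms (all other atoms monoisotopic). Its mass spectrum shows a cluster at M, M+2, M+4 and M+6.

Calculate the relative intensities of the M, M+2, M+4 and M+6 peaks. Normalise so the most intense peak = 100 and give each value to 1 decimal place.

100.0 : 96.0 : 30.7 : 3.3

Each Cl atom is independently Cl-35 (p = 0.7576) or Cl-37 (q = 0.2424); the cluster is the binomial expansion (p + q)^3.
P(M) = 0.7576^3 = 0.434830
P(M+2) = 3 × 0.7576^2 × 0.2424^1 = 0.417382
P(M+4) = 3 × 0.7576^1 × 0.2424^2 = 0.133545
P(M+6) = 0.2424^3 = 0.014243
The M peak is largest (0.434830); scaling to 100 gives 100.0 : 96.0 : 30.7 : 3.3.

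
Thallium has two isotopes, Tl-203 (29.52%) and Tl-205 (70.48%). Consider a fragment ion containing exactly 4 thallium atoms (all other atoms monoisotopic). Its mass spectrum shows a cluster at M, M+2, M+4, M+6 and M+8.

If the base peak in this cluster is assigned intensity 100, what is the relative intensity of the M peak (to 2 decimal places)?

Term probabilities: M 0.0076, M+2 0.0725, M+4 0.2597, M+6 0.4134, M+8 0.2468. Base peak = M+6.
P(M+6) = C(4,3) × 0.2952^1 × 0.7048^3 = 4 × 0.2952 × 0.35010449 = 0.413403 (base)
P(M) = C(4,0) × 0.2952^4 × 0.7048^0 = 1 × 0.00759391 × 1.0000 = 0.007594
Relative intensity = 0.007594 / 0.413403 × 100 = 1.84

1.84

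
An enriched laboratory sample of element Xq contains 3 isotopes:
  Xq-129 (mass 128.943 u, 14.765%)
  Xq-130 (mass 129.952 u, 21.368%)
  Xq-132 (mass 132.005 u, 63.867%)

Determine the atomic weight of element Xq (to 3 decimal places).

131.114 u

The abundance-weighted mean is 0.14765 × 128.943 + 0.21368 × 129.952 + 0.63867 × 132.005
= 19.0384 + 27.7681 + 84.3076 = 131.1141 u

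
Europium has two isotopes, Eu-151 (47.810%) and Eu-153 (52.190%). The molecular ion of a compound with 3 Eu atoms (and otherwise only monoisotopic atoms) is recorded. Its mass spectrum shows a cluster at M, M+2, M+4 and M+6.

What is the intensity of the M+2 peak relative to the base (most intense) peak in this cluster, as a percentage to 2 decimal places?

91.61%

Term probabilities: M 0.1093, M+2 0.3579, M+4 0.3907, M+6 0.1422. Base peak = M+4.
P(M+4) = C(3,2) × 0.47810^1 × 0.52190^2 = 3 × 0.4781 × 0.27237961 = 0.390674 (base)
P(M+2) = C(3,1) × 0.47810^2 × 0.52190^1 = 3 × 0.22857961 × 0.5219 = 0.357887
Relative intensity = 0.357887 / 0.390674 × 100 = 91.61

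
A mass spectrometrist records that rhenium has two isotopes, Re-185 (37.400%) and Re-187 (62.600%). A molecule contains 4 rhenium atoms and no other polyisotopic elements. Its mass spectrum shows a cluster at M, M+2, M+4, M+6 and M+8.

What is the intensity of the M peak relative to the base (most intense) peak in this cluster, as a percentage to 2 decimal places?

Binomial terms of (0.37400 + 0.62600)^4: M 0.0196, M+2 0.1310, M+4 0.3289, M+6 0.3670, M+8 0.1536 → M+6 is the base peak.
P(M+6) = C(4,3) × 0.37400^1 × 0.62600^3 = 4 × 0.3740 × 0.24531438 = 0.366990 (base)
P(M) = C(4,0) × 0.37400^4 × 0.62600^0 = 1 × 0.0195653 × 1.0000 = 0.019565
Relative intensity = 0.019565 / 0.366990 × 100 = 5.33

5.33%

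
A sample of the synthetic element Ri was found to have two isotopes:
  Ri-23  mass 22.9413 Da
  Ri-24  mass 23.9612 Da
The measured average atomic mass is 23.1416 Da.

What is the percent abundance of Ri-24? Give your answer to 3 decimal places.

Writing the weighted mean with unknown fraction x of Ri-23:
22.9413·x + 23.9612·(1 − x) = 23.1416
(22.9413 − 23.9612)·x = 23.1416 − 23.9612
x = -0.8196 / -1.0199 = 0.80361 → 80.361% Ri-23, 19.639% Ri-24.

19.639%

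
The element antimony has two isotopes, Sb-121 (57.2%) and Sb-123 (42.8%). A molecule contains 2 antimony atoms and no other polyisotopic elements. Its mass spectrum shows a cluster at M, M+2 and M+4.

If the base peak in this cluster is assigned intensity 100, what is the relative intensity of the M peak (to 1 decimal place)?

66.8

(0.572 + 0.428)^2 gives M 0.3272, M+2 0.4896, M+4 0.1832; the largest is M+2.
P(M+2) = C(2,1) × 0.572^1 × 0.428^1 = 2 × 0.5720 × 0.4280 = 0.489632 (base)
P(M) = C(2,0) × 0.572^2 × 0.428^0 = 1 × 0.327184 × 1.0000 = 0.327184
Relative intensity = 0.327184 / 0.489632 × 100 = 66.8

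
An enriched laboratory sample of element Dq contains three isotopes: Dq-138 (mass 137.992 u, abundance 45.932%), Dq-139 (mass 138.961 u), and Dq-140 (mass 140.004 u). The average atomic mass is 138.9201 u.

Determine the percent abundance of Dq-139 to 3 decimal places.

15.316%

The remaining 54.068% is split between Dq-139 (fraction x) and Dq-140 (fraction 0.54068 − x).
Substituting: 138.961x + 140.004(0.54068 − x) = 75.53761456
(138.961 − 140.004)x = -0.15974816  ⇒  x = 0.15316, y = 0.38752
Dq-139: 15.316%, Dq-140: 38.752%.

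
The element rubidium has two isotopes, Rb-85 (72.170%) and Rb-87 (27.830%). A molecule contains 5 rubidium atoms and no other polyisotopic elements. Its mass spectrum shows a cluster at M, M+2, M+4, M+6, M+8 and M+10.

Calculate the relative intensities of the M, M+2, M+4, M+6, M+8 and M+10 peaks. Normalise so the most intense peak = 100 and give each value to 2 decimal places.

Each Rb atom is independently Rb-85 (p = 0.72170) or Rb-87 (q = 0.27830); the cluster is the binomial expansion (p + q)^5.
P(M) = 0.72170^5 = 0.195787
P(M+2) = 5 × 0.72170^4 × 0.27830^1 = 0.377494
P(M+4) = 10 × 0.72170^3 × 0.27830^2 = 0.291136
P(M+6) = 10 × 0.72170^2 × 0.27830^3 = 0.112267
P(M+8) = 5 × 0.72170^1 × 0.27830^4 = 0.021646
P(M+10) = 0.27830^5 = 0.001669
The M+2 peak is largest (0.377494); scaling to 100 gives 51.86 : 100.00 : 77.12 : 29.74 : 5.73 : 0.44.

51.86 : 100.00 : 77.12 : 29.74 : 5.73 : 0.44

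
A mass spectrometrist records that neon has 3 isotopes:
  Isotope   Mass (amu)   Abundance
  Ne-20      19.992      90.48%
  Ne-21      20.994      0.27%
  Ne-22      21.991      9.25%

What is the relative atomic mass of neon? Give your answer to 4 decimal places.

20.1796 amu

Ar = Σ fᵢ·mᵢ = 0.9048 × 19.992 + 0.0027 × 20.994 + 0.0925 × 21.991
= 18.08876 + 0.05668 + 2.03417 = 20.17961 amu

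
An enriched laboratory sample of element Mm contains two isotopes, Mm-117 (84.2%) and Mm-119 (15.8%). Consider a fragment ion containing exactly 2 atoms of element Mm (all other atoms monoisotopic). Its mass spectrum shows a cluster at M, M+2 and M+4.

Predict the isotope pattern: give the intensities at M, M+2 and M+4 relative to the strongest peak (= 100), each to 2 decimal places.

Each Mm atom is independently Mm-117 (p = 0.842) or Mm-119 (q = 0.158); the cluster is the binomial expansion (p + q)^2.
P(M) = 0.842^2 = 0.708964
P(M+2) = 2 × 0.842^1 × 0.158^1 = 0.266072
P(M+4) = 0.158^2 = 0.024964
The M peak is largest (0.708964); scaling to 100 gives 100.00 : 37.53 : 3.52.

100.00 : 37.53 : 3.52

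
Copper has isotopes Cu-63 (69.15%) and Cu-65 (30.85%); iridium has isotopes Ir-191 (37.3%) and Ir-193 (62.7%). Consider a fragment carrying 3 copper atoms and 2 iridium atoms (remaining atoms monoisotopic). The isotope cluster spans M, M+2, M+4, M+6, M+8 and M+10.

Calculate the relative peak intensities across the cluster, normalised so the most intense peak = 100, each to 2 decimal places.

Copper pattern (n=3): 0.33065611 : 0.44254842 : 0.19743483 : 0.02936064
Iridium pattern (n=2): 0.139129 : 0.467742 : 0.393129
Convolve the two distributions (both contribute in 2-u steps):
  M: 0.33065611×0.139129 = 0.046004
  M+2: 0.33065611×0.467742 + 0.44254842×0.139129 = 0.216233
  M+4: 0.33065611×0.393129 + 0.44254842×0.467742 + 0.19743483×0.139129 = 0.364458
  M+6: 0.44254842×0.393129 + 0.19743483×0.467742 + 0.02936064×0.139129 = 0.270412
  M+8: 0.19743483×0.393129 + 0.02936064×0.467742 = 0.091351
  M+10: 0.02936064×0.393129 = 0.011543
Scale to base peak (0.364458) = 100: 12.62 : 59.33 : 100.00 : 74.20 : 25.06 : 3.17

12.62 : 59.33 : 100.00 : 74.20 : 25.06 : 3.17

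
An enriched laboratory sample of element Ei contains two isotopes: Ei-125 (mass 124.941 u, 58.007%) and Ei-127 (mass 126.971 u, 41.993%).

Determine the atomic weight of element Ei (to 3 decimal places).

125.793 u

The abundance-weighted mean is 0.58007 × 124.941 + 0.41993 × 126.971
= 72.4745 + 53.3189 = 125.7934 u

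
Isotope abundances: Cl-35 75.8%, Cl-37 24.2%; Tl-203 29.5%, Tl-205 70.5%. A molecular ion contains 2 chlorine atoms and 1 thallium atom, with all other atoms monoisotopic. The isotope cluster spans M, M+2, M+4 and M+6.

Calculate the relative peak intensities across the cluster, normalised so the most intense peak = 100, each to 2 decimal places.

Chlorine pattern (n=2): 0.574564 : 0.366872 : 0.058564
Thallium pattern (n=1): 0.2950 : 0.7050
Convolve the two distributions (both contribute in 2-u steps):
  M: 0.574564×0.2950 = 0.169496
  M+2: 0.574564×0.7050 + 0.366872×0.2950 = 0.513295
  M+4: 0.366872×0.7050 + 0.058564×0.2950 = 0.275921
  M+6: 0.058564×0.7050 = 0.041288
Scale to base peak (0.513295) = 100: 33.02 : 100.00 : 53.75 : 8.04

33.02 : 100.00 : 53.75 : 8.04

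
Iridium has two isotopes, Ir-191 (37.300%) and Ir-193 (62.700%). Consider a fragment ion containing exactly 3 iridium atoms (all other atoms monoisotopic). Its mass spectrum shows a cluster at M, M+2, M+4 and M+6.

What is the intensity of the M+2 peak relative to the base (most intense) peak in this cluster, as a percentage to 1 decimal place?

59.5%

Binomial terms of (0.37300 + 0.62700)^3: M 0.0519, M+2 0.2617, M+4 0.4399, M+6 0.2465 → M+4 is the base peak.
P(M+4) = C(3,2) × 0.37300^1 × 0.62700^2 = 3 × 0.3730 × 0.393129 = 0.439911 (base)
P(M+2) = C(3,1) × 0.37300^2 × 0.62700^1 = 3 × 0.139129 × 0.6270 = 0.261702
Relative intensity = 0.261702 / 0.439911 × 100 = 59.5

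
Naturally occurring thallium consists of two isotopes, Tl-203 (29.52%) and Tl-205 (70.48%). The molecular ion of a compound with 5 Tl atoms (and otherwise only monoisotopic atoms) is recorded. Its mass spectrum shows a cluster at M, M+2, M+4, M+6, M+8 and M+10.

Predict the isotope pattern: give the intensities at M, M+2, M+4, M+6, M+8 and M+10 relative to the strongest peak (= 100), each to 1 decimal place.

Expanding (0.2952 + 0.7048)^5:
P(M) = 0.2952^5 = 0.002242
P(M+2) = 5 × 0.2952^4 × 0.7048^1 = 0.026761
P(M+4) = 10 × 0.2952^3 × 0.7048^2 = 0.127785
P(M+6) = 10 × 0.2952^2 × 0.7048^3 = 0.305092
P(M+8) = 5 × 0.2952^1 × 0.7048^4 = 0.364208
P(M+10) = 0.7048^5 = 0.173912
The M+8 peak is largest (0.364208); scaling to 100 gives 0.6 : 7.3 : 35.1 : 83.8 : 100.0 : 47.8.

0.6 : 7.3 : 35.1 : 83.8 : 100.0 : 47.8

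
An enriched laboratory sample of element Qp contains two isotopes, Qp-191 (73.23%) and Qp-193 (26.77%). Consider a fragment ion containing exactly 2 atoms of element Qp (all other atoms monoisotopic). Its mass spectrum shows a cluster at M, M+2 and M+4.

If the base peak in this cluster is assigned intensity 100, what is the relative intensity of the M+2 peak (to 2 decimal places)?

Term probabilities: M 0.5363, M+2 0.3921, M+4 0.0717. Base peak = M.
P(M) = C(2,0) × 0.7323^2 × 0.2677^0 = 1 × 0.53626329 × 1.0000 = 0.536263 (base)
P(M+2) = C(2,1) × 0.7323^1 × 0.2677^1 = 2 × 0.7323 × 0.2677 = 0.392073
Relative intensity = 0.392073 / 0.536263 × 100 = 73.11

73.11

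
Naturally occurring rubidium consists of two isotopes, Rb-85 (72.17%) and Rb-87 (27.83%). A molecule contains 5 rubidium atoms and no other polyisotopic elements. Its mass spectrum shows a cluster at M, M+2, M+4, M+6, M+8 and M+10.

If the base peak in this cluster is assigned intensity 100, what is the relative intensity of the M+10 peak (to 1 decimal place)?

0.4

Term probabilities: M 0.1958, M+2 0.3775, M+4 0.2911, M+6 0.1123, M+8 0.0216, M+10 0.0017. Base peak = M+2.
P(M+2) = C(5,1) × 0.7217^4 × 0.2783^1 = 5 × 0.27128565 × 0.2783 = 0.377494 (base)
P(M+10) = C(5,5) × 0.7217^0 × 0.2783^5 = 1 × 1.0000 × 0.00166942 = 0.001669
Relative intensity = 0.001669 / 0.377494 × 100 = 0.4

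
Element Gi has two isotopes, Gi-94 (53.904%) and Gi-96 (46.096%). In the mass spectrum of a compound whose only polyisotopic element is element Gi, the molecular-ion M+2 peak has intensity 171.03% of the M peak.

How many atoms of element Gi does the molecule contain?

2

For n independent Gi atoms, I(M+2)/I(M) = n · (abundance Gi-96) / (abundance Gi-94) = n · 0.46096/0.53904.
n = 1.7103 × 0.53904/0.46096 = 2.00 ≈ 2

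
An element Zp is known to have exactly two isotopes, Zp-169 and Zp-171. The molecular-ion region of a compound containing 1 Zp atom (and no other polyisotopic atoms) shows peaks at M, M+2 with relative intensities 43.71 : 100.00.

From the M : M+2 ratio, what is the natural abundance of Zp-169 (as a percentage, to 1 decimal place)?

If p is the fraction of Zp that is Zp-169, then I(M+2)/I(M) = [C(1,1)·p^0·(1−p)] / p^1 = 1·(1−p)/p = 100.00/43.71 = 2.2878
(1−p)/p = 2.2878/1 = 2.2878  ⇒  p = 1/(1 + 2.2878) = 0.3042
Zp-169: 30.4%, Zp-171: 69.6%.

30.4%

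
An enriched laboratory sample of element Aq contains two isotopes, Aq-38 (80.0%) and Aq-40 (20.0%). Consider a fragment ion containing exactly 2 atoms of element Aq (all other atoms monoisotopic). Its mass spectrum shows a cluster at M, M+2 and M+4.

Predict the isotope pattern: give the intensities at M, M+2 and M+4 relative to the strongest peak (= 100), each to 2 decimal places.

Expanding (0.800 + 0.200)^2:
P(M) = 0.800^2 = 0.640000
P(M+2) = 2 × 0.800^1 × 0.200^1 = 0.320000
P(M+4) = 0.200^2 = 0.040000
The M peak is largest (0.640000); scaling to 100 gives 100.00 : 50.00 : 6.25.

100.00 : 50.00 : 6.25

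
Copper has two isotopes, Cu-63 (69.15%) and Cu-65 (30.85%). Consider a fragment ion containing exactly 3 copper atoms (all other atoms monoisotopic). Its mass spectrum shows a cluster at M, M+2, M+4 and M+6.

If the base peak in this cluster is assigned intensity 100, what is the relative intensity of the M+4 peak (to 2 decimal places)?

44.61

(0.6915 + 0.3085)^3 gives M 0.3307, M+2 0.4425, M+4 0.1974, M+6 0.0294; the largest is M+2.
P(M+2) = C(3,1) × 0.6915^2 × 0.3085^1 = 3 × 0.47817225 × 0.3085 = 0.442548 (base)
P(M+4) = C(3,2) × 0.6915^1 × 0.3085^2 = 3 × 0.6915 × 0.09517225 = 0.197435
Relative intensity = 0.197435 / 0.442548 × 100 = 44.61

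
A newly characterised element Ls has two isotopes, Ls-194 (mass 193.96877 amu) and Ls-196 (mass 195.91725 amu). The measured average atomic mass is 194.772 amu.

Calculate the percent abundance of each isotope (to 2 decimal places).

Let x be the fractional abundance of Ls-194; then Ls-196 has abundance 1 − x.
193.96877·x + 195.91725·(1 − x) = 194.772
(193.96877 − 195.91725)·x = 194.772 − 195.91725
x = -1.14525 / -1.94848 = 0.58777 → 58.78% Ls-194, 41.22% Ls-196.

Ls-194: 58.78%, Ls-196: 41.22%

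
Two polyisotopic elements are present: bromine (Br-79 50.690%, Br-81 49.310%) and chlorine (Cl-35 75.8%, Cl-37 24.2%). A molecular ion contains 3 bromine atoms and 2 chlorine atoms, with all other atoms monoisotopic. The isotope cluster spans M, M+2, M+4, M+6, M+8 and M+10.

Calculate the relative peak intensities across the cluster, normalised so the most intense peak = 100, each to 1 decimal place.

Bromine pattern (n=3): 0.13024674 : 0.3801026 : 0.36975457 : 0.11989609
Chlorine pattern (n=2): 0.574564 : 0.366872 : 0.058564
Convolve the two distributions (both contribute in 2-u steps):
  M: 0.13024674×0.574564 = 0.074835
  M+2: 0.13024674×0.366872 + 0.3801026×0.574564 = 0.266177
  M+4: 0.13024674×0.058564 + 0.3801026×0.366872 + 0.36975457×0.574564 = 0.359524
  M+6: 0.3801026×0.058564 + 0.36975457×0.366872 + 0.11989609×0.574564 = 0.226801
  M+8: 0.36975457×0.058564 + 0.11989609×0.366872 = 0.065641
  M+10: 0.11989609×0.058564 = 0.007022
Scale to base peak (0.359524) = 100: 20.8 : 74.0 : 100.0 : 63.1 : 18.3 : 2.0

20.8 : 74.0 : 100.0 : 63.1 : 18.3 : 2.0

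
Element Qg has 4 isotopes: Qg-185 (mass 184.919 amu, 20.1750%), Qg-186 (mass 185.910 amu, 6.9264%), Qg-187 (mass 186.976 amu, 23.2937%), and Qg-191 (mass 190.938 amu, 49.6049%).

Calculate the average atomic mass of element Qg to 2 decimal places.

188.45 amu

Average mass = Σ (abundance × isotope mass) = 0.201750 × 184.919 + 0.069264 × 185.910 + 0.232937 × 186.976 + 0.496049 × 190.938
= 37.3074 + 12.8769 + 43.5536 + 94.7146 = 188.4525 amu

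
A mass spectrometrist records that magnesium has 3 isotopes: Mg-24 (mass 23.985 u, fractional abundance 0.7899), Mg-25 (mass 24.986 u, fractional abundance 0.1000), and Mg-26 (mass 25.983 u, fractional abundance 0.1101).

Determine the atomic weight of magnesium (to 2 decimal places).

24.31 u

Weight each isotope mass by its fractional abundance: 0.7899 × 23.985 + 0.1000 × 24.986 + 0.1101 × 25.983
= 18.9458 + 2.4986 + 2.8607 = 24.3051 u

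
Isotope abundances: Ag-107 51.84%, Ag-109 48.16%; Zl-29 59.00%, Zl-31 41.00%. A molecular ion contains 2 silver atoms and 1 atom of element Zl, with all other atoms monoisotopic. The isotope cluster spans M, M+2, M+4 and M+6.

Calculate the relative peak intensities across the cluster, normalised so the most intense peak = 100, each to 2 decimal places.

Silver pattern (n=2): 0.26873856 : 0.49932288 : 0.23193856
Element Zl pattern (n=1): 0.5900 : 0.4100
Convolve the two distributions (both contribute in 2-u steps):
  M: 0.26873856×0.5900 = 0.158556
  M+2: 0.26873856×0.4100 + 0.49932288×0.5900 = 0.404783
  M+4: 0.49932288×0.4100 + 0.23193856×0.5900 = 0.341566
  M+6: 0.23193856×0.4100 = 0.095095
Scale to base peak (0.404783) = 100: 39.17 : 100.00 : 84.38 : 23.49

39.17 : 100.00 : 84.38 : 23.49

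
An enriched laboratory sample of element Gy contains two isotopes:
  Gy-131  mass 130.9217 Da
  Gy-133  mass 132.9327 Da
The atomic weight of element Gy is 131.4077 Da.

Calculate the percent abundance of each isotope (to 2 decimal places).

With x = fraction of Gy-131 (so Gy-133 is 1 − x):
130.9217·x + 132.9327·(1 − x) = 131.4077
(130.9217 − 132.9327)·x = 131.4077 − 132.9327
x = -1.5250 / -2.0110 = 0.75833 → 75.83% Gy-131, 24.17% Gy-133.

Gy-131: 75.83%, Gy-133: 24.17%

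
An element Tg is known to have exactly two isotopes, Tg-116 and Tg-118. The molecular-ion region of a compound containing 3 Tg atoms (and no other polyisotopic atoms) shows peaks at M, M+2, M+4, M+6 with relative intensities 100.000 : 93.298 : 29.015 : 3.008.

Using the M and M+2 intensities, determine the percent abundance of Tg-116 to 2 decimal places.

76.28%

Write p for the Tg-116 fraction. I(M+2)/I(M) = [C(3,1)·p^2·(1−p)] / p^3 = 3·(1−p)/p = 93.298/100.000 = 0.9330
(1−p)/p = 0.9330/3 = 0.3110  ⇒  p = 1/(1 + 0.3110) = 0.7628
Tg-116: 76.28%, Tg-118: 23.72%.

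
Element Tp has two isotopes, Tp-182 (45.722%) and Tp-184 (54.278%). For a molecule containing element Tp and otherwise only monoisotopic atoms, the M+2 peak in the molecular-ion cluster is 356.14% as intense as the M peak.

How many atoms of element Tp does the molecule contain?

3

For n independent Tp atoms, I(M+2)/I(M) = n · (abundance Tp-184) / (abundance Tp-182) = n · 0.54278/0.45722.
n = 3.5614 × 0.45722/0.54278 = 3.00 ≈ 3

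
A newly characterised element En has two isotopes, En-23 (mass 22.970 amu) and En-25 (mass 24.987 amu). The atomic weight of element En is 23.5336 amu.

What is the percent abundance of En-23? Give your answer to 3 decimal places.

72.058%

Let x be the fractional abundance of En-23; then En-25 has abundance 1 − x.
22.970·x + 24.987·(1 − x) = 23.5336
(22.970 − 24.987)·x = 23.5336 − 24.987
x = -1.4534 / -2.017 = 0.72058 → 72.058% En-23, 27.942% En-25.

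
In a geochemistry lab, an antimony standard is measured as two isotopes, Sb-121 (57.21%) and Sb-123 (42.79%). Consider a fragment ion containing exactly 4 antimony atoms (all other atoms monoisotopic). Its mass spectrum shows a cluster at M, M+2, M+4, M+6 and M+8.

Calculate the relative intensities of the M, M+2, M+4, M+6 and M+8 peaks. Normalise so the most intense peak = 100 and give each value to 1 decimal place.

Each Sb atom is independently Sb-121 (p = 0.5721) or Sb-123 (q = 0.4279); the cluster is the binomial expansion (p + q)^4.
P(M) = 0.5721^4 = 0.107124
P(M+2) = 4 × 0.5721^3 × 0.4279^1 = 0.320493
P(M+4) = 6 × 0.5721^2 × 0.4279^2 = 0.359567
P(M+6) = 4 × 0.5721^1 × 0.4279^3 = 0.179291
P(M+8) = 0.4279^4 = 0.033525
The M+4 peak is largest (0.359567); scaling to 100 gives 29.8 : 89.1 : 100.0 : 49.9 : 9.3.

29.8 : 89.1 : 100.0 : 49.9 : 9.3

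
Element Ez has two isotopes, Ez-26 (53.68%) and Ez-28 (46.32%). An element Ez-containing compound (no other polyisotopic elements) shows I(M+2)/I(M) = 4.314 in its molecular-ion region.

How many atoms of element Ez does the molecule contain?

For n independent Ez atoms, I(M+2)/I(M) = n · (abundance Ez-28) / (abundance Ez-26) = n · 0.4632/0.5368.
n = 4.314 × 0.5368/0.4632 = 5.00 ≈ 5

5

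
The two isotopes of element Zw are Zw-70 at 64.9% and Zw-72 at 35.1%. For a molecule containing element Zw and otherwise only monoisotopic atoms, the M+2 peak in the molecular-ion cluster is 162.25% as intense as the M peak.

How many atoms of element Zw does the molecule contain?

3

For n independent Zw atoms, I(M+2)/I(M) = n · (abundance Zw-72) / (abundance Zw-70) = n · 0.351/0.649.
n = 1.6225 × 0.649/0.351 = 3.00 ≈ 3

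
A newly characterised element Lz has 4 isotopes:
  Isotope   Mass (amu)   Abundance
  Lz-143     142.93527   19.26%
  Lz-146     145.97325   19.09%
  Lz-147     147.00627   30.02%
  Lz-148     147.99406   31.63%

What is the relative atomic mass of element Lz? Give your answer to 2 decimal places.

The abundance-weighted mean is 0.1926 × 142.93527 + 0.1909 × 145.97325 + 0.3002 × 147.00627 + 0.3163 × 147.99406
= 27.529333 + 27.866293 + 44.131282 + 46.810521 = 146.337429 amu

146.34 amu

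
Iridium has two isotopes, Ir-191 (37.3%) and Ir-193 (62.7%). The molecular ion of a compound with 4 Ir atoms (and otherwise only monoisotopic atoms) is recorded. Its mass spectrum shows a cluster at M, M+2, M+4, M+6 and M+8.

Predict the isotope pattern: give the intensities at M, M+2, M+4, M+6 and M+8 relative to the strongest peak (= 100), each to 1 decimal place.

The 4 Ir atoms are independent, so intensities follow the terms of (0.373 + 0.627)^4.
P(M) = 0.373^4 = 0.019357
P(M+2) = 4 × 0.373^3 × 0.627^1 = 0.130153
P(M+4) = 6 × 0.373^2 × 0.627^2 = 0.328174
P(M+6) = 4 × 0.373^1 × 0.627^3 = 0.367766
P(M+8) = 0.627^4 = 0.154550
The M+6 peak is largest (0.367766); scaling to 100 gives 5.3 : 35.4 : 89.2 : 100.0 : 42.0.

5.3 : 35.4 : 89.2 : 100.0 : 42.0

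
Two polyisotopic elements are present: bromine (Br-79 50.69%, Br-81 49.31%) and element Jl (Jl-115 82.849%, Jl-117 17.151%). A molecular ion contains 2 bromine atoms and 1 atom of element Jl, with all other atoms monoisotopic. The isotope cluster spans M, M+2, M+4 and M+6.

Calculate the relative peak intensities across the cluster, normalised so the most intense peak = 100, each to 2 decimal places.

Bromine pattern (n=2): 0.25694761 : 0.49990478 : 0.24314761
Element Jl pattern (n=1): 0.82849 : 0.17151
Convolve the two distributions (both contribute in 2-u steps):
  M: 0.25694761×0.82849 = 0.212879
  M+2: 0.25694761×0.17151 + 0.49990478×0.82849 = 0.458235
  M+4: 0.49990478×0.17151 + 0.24314761×0.82849 = 0.287184
  M+6: 0.24314761×0.17151 = 0.041702
Scale to base peak (0.458235) = 100: 46.46 : 100.00 : 62.67 : 9.10

46.46 : 100.00 : 62.67 : 9.10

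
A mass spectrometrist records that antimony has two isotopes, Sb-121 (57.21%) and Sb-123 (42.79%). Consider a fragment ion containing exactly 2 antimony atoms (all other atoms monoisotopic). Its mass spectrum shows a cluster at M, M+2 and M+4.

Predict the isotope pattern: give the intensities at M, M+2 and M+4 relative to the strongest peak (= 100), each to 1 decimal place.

Expanding (0.5721 + 0.4279)^2:
P(M) = 0.5721^2 = 0.327298
P(M+2) = 2 × 0.5721^1 × 0.4279^1 = 0.489603
P(M+4) = 0.4279^2 = 0.183098
The M+2 peak is largest (0.489603); scaling to 100 gives 66.8 : 100.0 : 37.4.

66.8 : 100.0 : 37.4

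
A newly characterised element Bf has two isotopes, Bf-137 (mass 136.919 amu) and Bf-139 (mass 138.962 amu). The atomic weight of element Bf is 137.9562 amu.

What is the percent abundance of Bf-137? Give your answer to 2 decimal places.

Let x be the fractional abundance of Bf-137; then Bf-139 has abundance 1 − x.
136.919·x + 138.962·(1 − x) = 137.9562
(136.919 − 138.962)·x = 137.9562 − 138.962
x = -1.0058 / -2.043 = 0.49232 → 49.23% Bf-137, 50.77% Bf-139.

49.23%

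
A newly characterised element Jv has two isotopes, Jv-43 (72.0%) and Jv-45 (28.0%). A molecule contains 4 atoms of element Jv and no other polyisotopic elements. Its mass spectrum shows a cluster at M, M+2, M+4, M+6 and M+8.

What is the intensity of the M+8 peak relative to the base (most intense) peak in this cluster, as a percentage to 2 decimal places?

Term probabilities: M 0.2687, M+2 0.4180, M+4 0.2439, M+6 0.0632, M+8 0.0061. Base peak = M+2.
P(M+2) = C(4,1) × 0.720^3 × 0.280^1 = 4 × 0.373248 × 0.2800 = 0.418038 (base)
P(M+8) = C(4,4) × 0.720^0 × 0.280^4 = 1 × 1.0000 × 0.00614656 = 0.006147
Relative intensity = 0.006147 / 0.418038 × 100 = 1.47

1.47%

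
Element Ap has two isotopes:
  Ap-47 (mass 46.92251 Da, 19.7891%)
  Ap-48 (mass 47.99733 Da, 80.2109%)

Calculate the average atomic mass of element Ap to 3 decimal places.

Average mass = Σ (abundance × isotope mass) = 0.197891 × 46.92251 + 0.802109 × 47.99733
= 9.285542 + 38.499090 = 47.784632 Da

47.785 Da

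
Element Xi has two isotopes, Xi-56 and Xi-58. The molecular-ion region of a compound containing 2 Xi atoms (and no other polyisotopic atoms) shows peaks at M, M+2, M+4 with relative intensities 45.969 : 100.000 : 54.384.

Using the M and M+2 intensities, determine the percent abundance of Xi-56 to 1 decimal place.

47.9%

Let p = fractional abundance of Xi-56. I(M+2)/I(M) = [C(2,1)·p^1·(1−p)] / p^2 = 2·(1−p)/p = 100.000/45.969 = 2.1754
(1−p)/p = 2.1754/2 = 1.0877  ⇒  p = 1/(1 + 1.0877) = 0.4790
Xi-56: 47.9%, Xi-58: 52.1%.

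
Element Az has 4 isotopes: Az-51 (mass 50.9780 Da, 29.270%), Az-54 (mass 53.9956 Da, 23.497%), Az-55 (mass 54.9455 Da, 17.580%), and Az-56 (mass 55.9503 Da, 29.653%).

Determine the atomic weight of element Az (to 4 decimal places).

Average mass = Σ (abundance × isotope mass) = 0.29270 × 50.9780 + 0.23497 × 53.9956 + 0.17580 × 54.9455 + 0.29653 × 55.9503
= 14.92126 + 12.68735 + 9.65942 + 16.59094 = 53.85897 Da

53.8590 Da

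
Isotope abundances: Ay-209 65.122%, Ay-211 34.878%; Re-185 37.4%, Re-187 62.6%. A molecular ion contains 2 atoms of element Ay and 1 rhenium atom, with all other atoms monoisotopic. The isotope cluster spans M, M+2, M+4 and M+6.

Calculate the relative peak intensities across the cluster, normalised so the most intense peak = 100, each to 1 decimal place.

Element Ay pattern (n=2): 0.42408749 : 0.45426502 : 0.12164749
Rhenium pattern (n=1): 0.3740 : 0.6260
Convolve the two distributions (both contribute in 2-u steps):
  M: 0.42408749×0.3740 = 0.158609
  M+2: 0.42408749×0.6260 + 0.45426502×0.3740 = 0.435374
  M+4: 0.45426502×0.6260 + 0.12164749×0.3740 = 0.329866
  M+6: 0.12164749×0.6260 = 0.076151
Scale to base peak (0.435374) = 100: 36.4 : 100.0 : 75.8 : 17.5

36.4 : 100.0 : 75.8 : 17.5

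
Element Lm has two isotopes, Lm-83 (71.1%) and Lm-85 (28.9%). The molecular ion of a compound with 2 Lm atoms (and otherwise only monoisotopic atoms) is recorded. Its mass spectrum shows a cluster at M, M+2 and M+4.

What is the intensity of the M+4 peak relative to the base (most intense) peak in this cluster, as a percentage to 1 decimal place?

Term probabilities: M 0.5055, M+2 0.4110, M+4 0.0835. Base peak = M.
P(M) = C(2,0) × 0.711^2 × 0.289^0 = 1 × 0.505521 × 1.0000 = 0.505521 (base)
P(M+4) = C(2,2) × 0.711^0 × 0.289^2 = 1 × 1.0000 × 0.083521 = 0.083521
Relative intensity = 0.083521 / 0.505521 × 100 = 16.5

16.5%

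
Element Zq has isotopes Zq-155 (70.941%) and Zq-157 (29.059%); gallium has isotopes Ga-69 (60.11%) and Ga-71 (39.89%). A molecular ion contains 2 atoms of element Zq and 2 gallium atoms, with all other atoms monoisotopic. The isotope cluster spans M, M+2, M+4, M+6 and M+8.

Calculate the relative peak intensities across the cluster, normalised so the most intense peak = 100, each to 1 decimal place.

Element Zq pattern (n=2): 0.50326255 : 0.4122949 : 0.08444255
Gallium pattern (n=2): 0.36132121 : 0.47955758 : 0.15912121
Convolve the two distributions (both contribute in 2-u steps):
  M: 0.50326255×0.36132121 = 0.181839
  M+2: 0.50326255×0.47955758 + 0.4122949×0.36132121 = 0.390314
  M+4: 0.50326255×0.15912121 + 0.4122949×0.47955758 + 0.08444255×0.36132121 = 0.308310
  M+6: 0.4122949×0.15912121 + 0.08444255×0.47955758 = 0.106100
  M+8: 0.08444255×0.15912121 = 0.013437
Scale to base peak (0.390314) = 100: 46.6 : 100.0 : 79.0 : 27.2 : 3.4

46.6 : 100.0 : 79.0 : 27.2 : 3.4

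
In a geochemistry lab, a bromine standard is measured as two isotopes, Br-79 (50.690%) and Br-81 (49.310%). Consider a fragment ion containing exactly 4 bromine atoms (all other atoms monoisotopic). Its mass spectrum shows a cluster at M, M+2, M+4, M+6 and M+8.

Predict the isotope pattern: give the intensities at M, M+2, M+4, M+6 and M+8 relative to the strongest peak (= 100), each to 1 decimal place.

17.6 : 68.5 : 100.0 : 64.9 : 15.8

Expanding (0.50690 + 0.49310)^4:
P(M) = 0.50690^4 = 0.066022
P(M+2) = 4 × 0.50690^3 × 0.49310^1 = 0.256899
P(M+4) = 6 × 0.50690^2 × 0.49310^2 = 0.374857
P(M+6) = 4 × 0.50690^1 × 0.49310^3 = 0.243101
P(M+8) = 0.49310^4 = 0.059121
The M+4 peak is largest (0.374857); scaling to 100 gives 17.6 : 68.5 : 100.0 : 64.9 : 15.8.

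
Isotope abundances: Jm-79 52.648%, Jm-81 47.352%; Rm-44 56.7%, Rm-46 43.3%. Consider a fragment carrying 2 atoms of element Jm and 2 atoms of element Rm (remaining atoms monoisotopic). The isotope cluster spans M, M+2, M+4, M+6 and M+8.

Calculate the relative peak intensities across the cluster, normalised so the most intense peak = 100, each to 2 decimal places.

Element Jm pattern (n=2): 0.27718119 : 0.49859762 : 0.22422119
Element Rm pattern (n=2): 0.321489 : 0.491022 : 0.187489
Convolve the two distributions (both contribute in 2-u steps):
  M: 0.27718119×0.321489 = 0.089111
  M+2: 0.27718119×0.491022 + 0.49859762×0.321489 = 0.296396
  M+4: 0.27718119×0.187489 + 0.49859762×0.491022 + 0.22422119×0.321489 = 0.368875
  M+6: 0.49859762×0.187489 + 0.22422119×0.491022 = 0.203579
  M+8: 0.22422119×0.187489 = 0.042039
Scale to base peak (0.368875) = 100: 24.16 : 80.35 : 100.00 : 55.19 : 11.40

24.16 : 80.35 : 100.00 : 55.19 : 11.40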